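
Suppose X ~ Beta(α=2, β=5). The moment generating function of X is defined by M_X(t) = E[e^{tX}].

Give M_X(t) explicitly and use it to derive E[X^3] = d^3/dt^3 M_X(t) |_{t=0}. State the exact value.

M_X(t) = ₁F₁(2; 7; t)
M^(3)(t) = ₁F₁(5; 10; t)/21

E[X^3] = M^(3)(0) = 1/21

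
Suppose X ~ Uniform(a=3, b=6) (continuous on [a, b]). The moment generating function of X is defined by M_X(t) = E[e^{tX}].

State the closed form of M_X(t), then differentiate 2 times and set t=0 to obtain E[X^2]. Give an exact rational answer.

E[X^2] = M^(2)(0) = 21

M_X(t) = (e^(6*t) - e^(3*t))/(3*t)
M^(2)(t) = (36*t^2*e^(6*t) - 9*t^2*e^(3*t) - 12*t*e^(6*t) + 6*t*e^(3*t) + 2*e^(6*t) - 2*e^(3*t))/(3*t^3)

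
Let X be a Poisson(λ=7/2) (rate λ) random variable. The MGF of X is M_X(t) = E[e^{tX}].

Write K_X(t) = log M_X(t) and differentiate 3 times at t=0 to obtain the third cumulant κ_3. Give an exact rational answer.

M_X(t) = e^(7*e^(t)/2 - 7/2)
K_X(t) = log M_X(t) = 7*e^(t)/2 - 7/2
K^(3)(t) = 7*e^(t)/2

κ_3 = K^(3)(0) = 7/2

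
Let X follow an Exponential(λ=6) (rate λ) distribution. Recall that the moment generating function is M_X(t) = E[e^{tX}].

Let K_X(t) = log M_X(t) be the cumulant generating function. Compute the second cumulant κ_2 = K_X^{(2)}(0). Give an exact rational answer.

M_X(t) = 6/(6 - t)
K_X(t) = log M_X(t) = -log(6 - t) + log(6)
K′(t) = -1/(t - 6)
K′′(t) = 1/(t^2 - 12*t + 36)

κ_2 = K′′(0) = 1/36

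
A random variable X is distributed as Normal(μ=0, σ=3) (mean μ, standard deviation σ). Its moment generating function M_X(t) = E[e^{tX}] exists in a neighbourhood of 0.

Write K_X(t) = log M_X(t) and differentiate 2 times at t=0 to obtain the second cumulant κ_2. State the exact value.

κ_2 = K′′(0) = 9

M_X(t) = e^(9*t^2/2)
K_X(t) = log M_X(t) = 9*t^2/2
K′(t) = 9*t
K′′(t) = 9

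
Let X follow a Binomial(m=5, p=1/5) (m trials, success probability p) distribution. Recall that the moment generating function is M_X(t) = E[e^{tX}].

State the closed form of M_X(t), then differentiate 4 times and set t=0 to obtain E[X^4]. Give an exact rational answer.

M_X(t) = (e^(t)/5 + 4/5)^5
D^4[M](t) = e^(5*t)/5 + 1024*e^(4*t)/625 + 2592*e^(3*t)/625 + 2048*e^(2*t)/625 + 256*e^(t)/625

E[X^4] = D^4[M](0) = 1209/125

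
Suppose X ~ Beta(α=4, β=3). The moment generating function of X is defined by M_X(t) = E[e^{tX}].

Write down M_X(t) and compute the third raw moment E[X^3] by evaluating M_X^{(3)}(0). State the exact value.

M_X(t) = ₁F₁(4; 7; t)
dM/dt = 4*₁F₁(5; 8; t)/7
d^2M/dt^2 = 5*₁F₁(6; 9; t)/14
d^3M/dt^3 = 5*₁F₁(7; 10; t)/21

E[X^3] = d^3M/dt^3 |_{t=0} = 5/21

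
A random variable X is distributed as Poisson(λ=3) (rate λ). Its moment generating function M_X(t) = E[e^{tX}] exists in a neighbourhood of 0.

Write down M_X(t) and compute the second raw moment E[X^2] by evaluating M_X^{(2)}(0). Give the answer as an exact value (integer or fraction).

M_X(t) = e^(3*e^(t) - 3)
dM/dt = 3*e^(-3)*e^(t)*e^(3*e^(t))
d^2M/dt^2 = (9*e^(2*t)*e^(3*e^(t)) + 3*e^(t)*e^(3*e^(t)))*e^(-3)

E[X^2] = d^2M/dt^2 |_{t=0} = 12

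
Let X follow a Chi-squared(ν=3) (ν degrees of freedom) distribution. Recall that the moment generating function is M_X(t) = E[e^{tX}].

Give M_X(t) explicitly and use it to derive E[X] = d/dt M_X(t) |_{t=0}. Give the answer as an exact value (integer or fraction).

M_X(t) = (1 - 2*t)^(-3/2)
M′(t) = 3/(4*t^2*√(1 - 2*t) - 4*t*√(1 - 2*t) + √(1 - 2*t))

E[X] = M′(0) = 3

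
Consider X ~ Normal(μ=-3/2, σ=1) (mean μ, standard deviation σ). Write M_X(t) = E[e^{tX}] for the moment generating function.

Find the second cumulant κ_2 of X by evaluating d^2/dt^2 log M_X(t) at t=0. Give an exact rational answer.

M_X(t) = e^(t^2/2 - 3*t/2)
K_X(t) = log M_X(t) = t^2/2 - 3*t/2
dK/dt = t - 3/2
d^2K/dt^2 = 1

κ_2 = d^2K/dt^2 |_{t=0} = 1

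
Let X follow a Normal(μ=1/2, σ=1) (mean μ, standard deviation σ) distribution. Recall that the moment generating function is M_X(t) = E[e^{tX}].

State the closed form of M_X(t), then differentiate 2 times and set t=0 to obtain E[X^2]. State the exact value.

M_X(t) = e^(t^2/2 + t/2)
D^2[M](t) = t^2*e^(t/2)*e^(t^2/2) + t*e^(t/2)*e^(t^2/2) + 5*e^(t/2)*e^(t^2/2)/4

E[X^2] = D^2[M](0) = 5/4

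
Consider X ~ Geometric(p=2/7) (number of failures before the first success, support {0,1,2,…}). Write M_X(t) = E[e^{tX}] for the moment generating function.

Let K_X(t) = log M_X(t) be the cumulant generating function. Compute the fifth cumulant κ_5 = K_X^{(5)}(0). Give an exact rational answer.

M_X(t) = 2/(7*(1 - 5*e^(t)/7))
K_X(t) = log M_X(t) = -log(1 - 5*e^(t)/7) - log(7) + log(2)
K^(5)(t) = (-4375*e^(4*t) - 67375*e^(3*t) - 94325*e^(2*t) - 12005*e^(t))/(3125*e^(5*t) - 21875*e^(4*t) + 61250*e^(3*t) - 85750*e^(2*t) + 60025*e^(t) - 16807)

κ_5 = K^(5)(0) = 5565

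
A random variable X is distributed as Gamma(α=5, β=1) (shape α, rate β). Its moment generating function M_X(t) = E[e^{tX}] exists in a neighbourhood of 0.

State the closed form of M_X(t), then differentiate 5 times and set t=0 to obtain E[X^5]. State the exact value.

M_X(t) = (1 - t)^(-5)
D^5[M](t) = 15120/(t^10 - 10*t^9 + 45*t^8 - 120*t^7 + 210*t^6 - 252*t^5 + 210*t^4 - 120*t^3 + 45*t^2 - 10*t + 1)

E[X^5] = D^5[M](0) = 15120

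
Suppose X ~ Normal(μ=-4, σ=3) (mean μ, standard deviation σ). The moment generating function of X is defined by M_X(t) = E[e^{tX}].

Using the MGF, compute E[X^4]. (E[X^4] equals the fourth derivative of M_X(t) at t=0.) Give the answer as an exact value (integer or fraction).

E[X^4] = d^4M/dt^4 |_{t=0} = 1363

M_X(t) = e^(9*t^2/2 - 4*t)
dM/dt = 9*t*e^(-4*t)*e^(9*t^2/2) - 4*e^(-4*t)*e^(9*t^2/2)
d^2M/dt^2 = (81*t^2*e^(9*t^2/2) - 72*t*e^(9*t^2/2) + 25*e^(9*t^2/2))*e^(-4*t)
d^3M/dt^3 = (729*t^3*e^(9*t^2/2) - 972*t^2*e^(9*t^2/2) + 675*t*e^(9*t^2/2) - 172*e^(9*t^2/2))*e^(-4*t)
d^4M/dt^4 = (6561*t^4*e^(9*t^2/2) - 11664*t^3*e^(9*t^2/2) + 12150*t^2*e^(9*t^2/2) - 6192*t*e^(9*t^2/2) + 1363*e^(9*t^2/2))*e^(-4*t)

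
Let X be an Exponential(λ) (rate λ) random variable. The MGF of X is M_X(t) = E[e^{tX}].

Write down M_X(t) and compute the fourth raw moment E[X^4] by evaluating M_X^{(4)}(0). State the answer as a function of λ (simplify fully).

E[X^4] = D^4[M](0) = 24/λ^4

M_X(t) = λ/(λ - t)
D^4[M](t) = -24*λ/(-λ^5 + 5*λ^4*t - 10*λ^3*t^2 + 10*λ^2*t^3 - 5*λ*t^4 + t^5)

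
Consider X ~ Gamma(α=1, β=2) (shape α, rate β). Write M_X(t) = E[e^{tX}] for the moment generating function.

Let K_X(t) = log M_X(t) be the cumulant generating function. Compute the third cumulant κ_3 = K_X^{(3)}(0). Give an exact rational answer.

κ_3 = d^3K/dt^3 |_{t=0} = 1/4

M_X(t) = 2/(2 - t)
K_X(t) = log M_X(t) = -log(2 - t) + log(2)
dK/dt = -1/(t - 2)
d^2K/dt^2 = 1/(t^2 - 4*t + 4)
d^3K/dt^3 = -2/(t^3 - 6*t^2 + 12*t - 8)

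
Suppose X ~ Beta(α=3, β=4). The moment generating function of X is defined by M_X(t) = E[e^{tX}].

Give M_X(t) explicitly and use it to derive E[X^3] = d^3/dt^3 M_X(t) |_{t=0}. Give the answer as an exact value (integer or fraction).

E[X^3] = D^3[M](0) = 5/42

M_X(t) = ₁F₁(3; 7; t)
D^3[M](t) = 5*₁F₁(6; 10; t)/42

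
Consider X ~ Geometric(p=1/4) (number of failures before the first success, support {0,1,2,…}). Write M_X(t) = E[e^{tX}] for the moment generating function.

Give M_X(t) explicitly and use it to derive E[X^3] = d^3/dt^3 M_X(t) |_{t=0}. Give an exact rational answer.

E[X^3] = D^3[M](0) = 219

M_X(t) = 1/(4*(1 - 3*e^(t)/4))
D^3[M](t) = (27*e^(3*t) + 144*e^(2*t) + 48*e^(t))/(81*e^(4*t) - 432*e^(3*t) + 864*e^(2*t) - 768*e^(t) + 256)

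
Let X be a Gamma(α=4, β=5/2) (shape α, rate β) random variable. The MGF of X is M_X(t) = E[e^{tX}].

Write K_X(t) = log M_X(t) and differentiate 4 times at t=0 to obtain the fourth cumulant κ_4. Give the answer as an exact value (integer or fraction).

κ_4 = d^4K/dt^4 |_{t=0} = 384/625

M_X(t) = 625/(16*(5/2 - t)^4)
K_X(t) = log M_X(t) = -4*log(5/2 - t) - 4*log(2) + 4*log(5)
dK/dt = -8/(2*t - 5)
d^2K/dt^2 = 16/(4*t^2 - 20*t + 25)
d^3K/dt^3 = -64/(8*t^3 - 60*t^2 + 150*t - 125)
d^4K/dt^4 = 384/(16*t^4 - 160*t^3 + 600*t^2 - 1000*t + 625)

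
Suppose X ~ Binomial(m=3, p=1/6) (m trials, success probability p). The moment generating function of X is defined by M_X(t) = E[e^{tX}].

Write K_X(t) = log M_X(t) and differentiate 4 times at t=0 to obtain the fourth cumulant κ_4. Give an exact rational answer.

M_X(t) = (e^(t)/6 + 5/6)^3
K_X(t) = log M_X(t) = 3*log(e^(t)/6 + 5/6)
K^(4)(t) = (15*e^(3*t) - 300*e^(2*t) + 375*e^(t))/(e^(4*t) + 20*e^(3*t) + 150*e^(2*t) + 500*e^(t) + 625)

κ_4 = K^(4)(0) = 5/72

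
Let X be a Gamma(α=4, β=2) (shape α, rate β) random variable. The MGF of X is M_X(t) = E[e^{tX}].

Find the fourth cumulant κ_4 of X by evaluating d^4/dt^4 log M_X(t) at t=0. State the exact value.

M_X(t) = 16/(2 - t)^4
K_X(t) = log M_X(t) = -4*log(2 - t) + 4*log(2)
dK/dt = -4/(t - 2)
d^2K/dt^2 = 4/(t^2 - 4*t + 4)
d^3K/dt^3 = -8/(t^3 - 6*t^2 + 12*t - 8)
d^4K/dt^4 = 24/(t^4 - 8*t^3 + 24*t^2 - 32*t + 16)

κ_4 = d^4K/dt^4 |_{t=0} = 3/2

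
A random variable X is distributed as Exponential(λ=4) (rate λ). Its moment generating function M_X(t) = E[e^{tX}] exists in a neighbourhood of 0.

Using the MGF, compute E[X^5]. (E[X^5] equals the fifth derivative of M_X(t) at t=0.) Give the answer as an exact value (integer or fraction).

M_X(t) = 4/(4 - t)
D^5[M](t) = 480/(t^6 - 24*t^5 + 240*t^4 - 1280*t^3 + 3840*t^2 - 6144*t + 4096)

E[X^5] = D^5[M](0) = 15/128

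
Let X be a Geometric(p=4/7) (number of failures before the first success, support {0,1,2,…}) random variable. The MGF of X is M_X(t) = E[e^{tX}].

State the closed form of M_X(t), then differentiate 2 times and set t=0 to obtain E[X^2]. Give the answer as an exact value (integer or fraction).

M_X(t) = 4/(7*(1 - 3*e^(t)/7))
D^2[M](t) = (-36*e^(2*t) - 84*e^(t))/(27*e^(3*t) - 189*e^(2*t) + 441*e^(t) - 343)

E[X^2] = D^2[M](0) = 15/8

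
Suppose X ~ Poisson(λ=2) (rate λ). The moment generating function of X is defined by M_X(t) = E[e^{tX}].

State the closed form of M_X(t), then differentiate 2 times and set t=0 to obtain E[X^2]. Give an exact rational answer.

M_X(t) = e^(2*e^(t) - 2)
D^2[M](t) = (4*e^(2*t)*e^(2*e^(t)) + 2*e^(t)*e^(2*e^(t)))*e^(-2)

E[X^2] = D^2[M](0) = 6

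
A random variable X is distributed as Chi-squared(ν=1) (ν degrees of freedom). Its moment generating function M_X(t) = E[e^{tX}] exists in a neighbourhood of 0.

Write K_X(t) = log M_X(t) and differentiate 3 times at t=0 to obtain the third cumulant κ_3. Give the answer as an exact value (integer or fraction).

M_X(t) = 1/√(1 - 2*t)
K_X(t) = log M_X(t) = -log(1 - 2*t)/2
K^(3)(t) = -8/(8*t^3 - 12*t^2 + 6*t - 1)

κ_3 = K^(3)(0) = 8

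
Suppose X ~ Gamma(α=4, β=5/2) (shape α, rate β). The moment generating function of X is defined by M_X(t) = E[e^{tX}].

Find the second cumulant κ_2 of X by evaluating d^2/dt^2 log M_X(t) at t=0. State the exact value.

M_X(t) = 625/(16*(5/2 - t)^4)
K_X(t) = log M_X(t) = -4*log(5/2 - t) - 4*log(2) + 4*log(5)
K^(2)(t) = 16/(4*t^2 - 20*t + 25)

κ_2 = K^(2)(0) = 16/25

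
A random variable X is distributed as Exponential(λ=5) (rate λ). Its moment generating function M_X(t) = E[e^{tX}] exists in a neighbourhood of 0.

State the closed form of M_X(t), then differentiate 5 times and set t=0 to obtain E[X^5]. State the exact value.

E[X^5] = d^5M/dt^5 |_{t=0} = 24/625

M_X(t) = 5/(5 - t)
dM/dt = 5/(t^2 - 10*t + 25)
d^2M/dt^2 = -10/(t^3 - 15*t^2 + 75*t - 125)
d^3M/dt^3 = 30/(t^4 - 20*t^3 + 150*t^2 - 500*t + 625)
d^4M/dt^4 = -120/(t^5 - 25*t^4 + 250*t^3 - 1250*t^2 + 3125*t - 3125)
d^5M/dt^5 = 600/(t^6 - 30*t^5 + 375*t^4 - 2500*t^3 + 9375*t^2 - 18750*t + 15625)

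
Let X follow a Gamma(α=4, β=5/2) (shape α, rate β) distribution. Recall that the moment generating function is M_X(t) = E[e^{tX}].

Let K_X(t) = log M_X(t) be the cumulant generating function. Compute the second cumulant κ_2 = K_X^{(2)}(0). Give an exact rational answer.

M_X(t) = 625/(16*(5/2 - t)^4)
K_X(t) = log M_X(t) = -4*log(5/2 - t) - 4*log(2) + 4*log(5)
dK/dt = -8/(2*t - 5)
d^2K/dt^2 = 16/(4*t^2 - 20*t + 25)

κ_2 = d^2K/dt^2 |_{t=0} = 16/25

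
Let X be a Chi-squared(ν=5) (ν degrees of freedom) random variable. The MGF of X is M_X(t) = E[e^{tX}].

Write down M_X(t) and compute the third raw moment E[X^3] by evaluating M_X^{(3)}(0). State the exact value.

E[X^3] = M′′′(0) = 315

M_X(t) = (1 - 2*t)^(-5/2)
M′(t) = -5/(8*t^3*√(1 - 2*t) - 12*t^2*√(1 - 2*t) + 6*t*√(1 - 2*t) - √(1 - 2*t))
M′′(t) = 35/(16*t^4*√(1 - 2*t) - 32*t^3*√(1 - 2*t) + 24*t^2*√(1 - 2*t) - 8*t*√(1 - 2*t) + √(1 - 2*t))
M′′′(t) = -315/(32*t^5*√(1 - 2*t) - 80*t^4*√(1 - 2*t) + 80*t^3*√(1 - 2*t) - 40*t^2*√(1 - 2*t) + 10*t*√(1 - 2*t) - √(1 - 2*t))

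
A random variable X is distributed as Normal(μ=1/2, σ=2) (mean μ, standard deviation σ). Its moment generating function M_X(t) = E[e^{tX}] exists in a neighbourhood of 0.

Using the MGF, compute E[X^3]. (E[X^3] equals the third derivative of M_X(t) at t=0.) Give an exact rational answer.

E[X^3] = D^3[M](0) = 49/8

M_X(t) = e^(2*t^2 + t/2)
D^3[M](t) = 64*t^3*e^(t/2)*e^(2*t^2) + 24*t^2*e^(t/2)*e^(2*t^2) + 51*t*e^(t/2)*e^(2*t^2) + 49*e^(t/2)*e^(2*t^2)/8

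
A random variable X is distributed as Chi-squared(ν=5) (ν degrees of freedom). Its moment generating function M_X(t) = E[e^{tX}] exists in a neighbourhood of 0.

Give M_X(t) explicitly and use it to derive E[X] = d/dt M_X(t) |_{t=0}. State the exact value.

E[X] = M^(1)(0) = 5

M_X(t) = (1 - 2*t)^(-5/2)
M^(1)(t) = -5/(8*t^3*√(1 - 2*t) - 12*t^2*√(1 - 2*t) + 6*t*√(1 - 2*t) - √(1 - 2*t))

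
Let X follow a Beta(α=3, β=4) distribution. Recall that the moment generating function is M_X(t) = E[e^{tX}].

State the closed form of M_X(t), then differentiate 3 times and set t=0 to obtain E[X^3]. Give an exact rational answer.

M_X(t) = ₁F₁(3; 7; t)
D^3[M](t) = 5*₁F₁(6; 10; t)/42

E[X^3] = D^3[M](0) = 5/42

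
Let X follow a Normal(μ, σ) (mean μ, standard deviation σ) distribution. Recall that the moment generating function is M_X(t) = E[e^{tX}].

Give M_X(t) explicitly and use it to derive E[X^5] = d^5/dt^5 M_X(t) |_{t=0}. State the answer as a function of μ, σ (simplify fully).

E[X^5] = D^5[M](0) = μ*(μ^4 + 10*μ^2*σ^2 + 15*σ^4)

M_X(t) = e^(μ*t + σ^2*t^2/2)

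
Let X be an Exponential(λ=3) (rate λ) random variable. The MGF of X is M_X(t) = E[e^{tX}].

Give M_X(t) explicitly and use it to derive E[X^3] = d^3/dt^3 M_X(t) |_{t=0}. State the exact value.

M_X(t) = 3/(3 - t)
M^(3)(t) = 18/(t^4 - 12*t^3 + 54*t^2 - 108*t + 81)

E[X^3] = M^(3)(0) = 2/9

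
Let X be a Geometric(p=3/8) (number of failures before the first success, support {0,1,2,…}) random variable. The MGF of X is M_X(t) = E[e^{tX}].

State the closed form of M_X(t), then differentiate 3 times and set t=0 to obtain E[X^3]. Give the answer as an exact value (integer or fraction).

M_X(t) = 3/(8*(1 - 5*e^(t)/8))
M′(t) = 15*e^(t)/(25*e^(2*t) - 80*e^(t) + 64)
M′′(t) = (-75*e^(2*t) - 120*e^(t))/(125*e^(3*t) - 600*e^(2*t) + 960*e^(t) - 512)
M′′′(t) = (375*e^(3*t) + 2400*e^(2*t) + 960*e^(t))/(625*e^(4*t) - 4000*e^(3*t) + 9600*e^(2*t) - 10240*e^(t) + 4096)

E[X^3] = M′′′(0) = 415/9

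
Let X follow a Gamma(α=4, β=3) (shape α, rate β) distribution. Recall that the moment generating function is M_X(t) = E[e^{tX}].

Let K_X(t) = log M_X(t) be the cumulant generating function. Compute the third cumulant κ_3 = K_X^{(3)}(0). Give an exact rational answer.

M_X(t) = 81/(3 - t)^4
K_X(t) = log M_X(t) = -4*log(3 - t) + 4*log(3)
D^3[K](t) = -8/(t^3 - 9*t^2 + 27*t - 27)

κ_3 = D^3[K](0) = 8/27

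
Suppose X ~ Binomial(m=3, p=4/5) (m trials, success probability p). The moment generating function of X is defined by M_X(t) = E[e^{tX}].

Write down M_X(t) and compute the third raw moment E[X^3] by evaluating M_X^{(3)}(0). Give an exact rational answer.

E[X^3] = d^3M/dt^3 |_{t=0} = 2124/125

M_X(t) = (4*e^(t)/5 + 1/5)^3
dM/dt = 192*e^(3*t)/125 + 96*e^(2*t)/125 + 12*e^(t)/125
d^2M/dt^2 = 576*e^(3*t)/125 + 192*e^(2*t)/125 + 12*e^(t)/125
d^3M/dt^3 = 1728*e^(3*t)/125 + 384*e^(2*t)/125 + 12*e^(t)/125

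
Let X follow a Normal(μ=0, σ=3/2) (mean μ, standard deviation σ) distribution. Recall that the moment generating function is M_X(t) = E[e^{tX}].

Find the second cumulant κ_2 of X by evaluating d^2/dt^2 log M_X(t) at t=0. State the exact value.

M_X(t) = e^(9*t^2/8)
K_X(t) = log M_X(t) = 9*t^2/8
K^(2)(t) = 9/4

κ_2 = K^(2)(0) = 9/4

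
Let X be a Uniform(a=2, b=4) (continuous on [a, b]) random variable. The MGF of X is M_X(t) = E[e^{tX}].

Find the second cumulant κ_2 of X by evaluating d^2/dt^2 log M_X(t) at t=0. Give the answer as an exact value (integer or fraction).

κ_2 = d^2K/dt^2 |_{t=0} = 1/3

M_X(t) = (e^(4*t) - e^(2*t))/(2*t)
K_X(t) = log M_X(t) = -log(t) + log(e^(4*t) - e^(2*t)) - log(2)
dK/dt = (4*t*e^(2*t) - 2*t - e^(2*t) + 1)/(t*e^(2*t) - t)
d^2K/dt^2 = (-4*t^2*e^(2*t) + e^(4*t) - 2*e^(2*t) + 1)/(t^2*e^(4*t) - 2*t^2*e^(2*t) + t^2)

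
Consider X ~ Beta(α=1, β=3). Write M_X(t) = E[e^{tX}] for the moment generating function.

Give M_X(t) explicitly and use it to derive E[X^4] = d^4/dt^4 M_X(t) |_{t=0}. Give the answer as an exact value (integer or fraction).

M_X(t) = ₁F₁(1; 4; t)
dM/dt = ₁F₁(2; 5; t)/4
d^2M/dt^2 = ₁F₁(3; 6; t)/10
d^3M/dt^3 = ₁F₁(4; 7; t)/20
d^4M/dt^4 = ₁F₁(5; 8; t)/35

E[X^4] = d^4M/dt^4 |_{t=0} = 1/35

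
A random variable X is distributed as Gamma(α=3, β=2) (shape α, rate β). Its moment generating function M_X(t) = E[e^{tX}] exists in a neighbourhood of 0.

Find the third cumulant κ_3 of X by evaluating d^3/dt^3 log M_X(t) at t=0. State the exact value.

κ_3 = K′′′(0) = 3/4

M_X(t) = 8/(2 - t)^3
K_X(t) = log M_X(t) = -3*log(2 - t) + 3*log(2)
K′(t) = -3/(t - 2)
K′′(t) = 3/(t^2 - 4*t + 4)
K′′′(t) = -6/(t^3 - 6*t^2 + 12*t - 8)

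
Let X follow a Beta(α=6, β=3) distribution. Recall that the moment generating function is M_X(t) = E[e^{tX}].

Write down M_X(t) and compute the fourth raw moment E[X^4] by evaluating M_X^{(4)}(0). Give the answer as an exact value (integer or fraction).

M_X(t) = ₁F₁(6; 9; t)
M′(t) = 2*₁F₁(7; 10; t)/3
M′′(t) = 7*₁F₁(8; 11; t)/15
M′′′(t) = 56*₁F₁(9; 12; t)/165
M′′′′(t) = 14*₁F₁(10; 13; t)/55

E[X^4] = M′′′′(0) = 14/55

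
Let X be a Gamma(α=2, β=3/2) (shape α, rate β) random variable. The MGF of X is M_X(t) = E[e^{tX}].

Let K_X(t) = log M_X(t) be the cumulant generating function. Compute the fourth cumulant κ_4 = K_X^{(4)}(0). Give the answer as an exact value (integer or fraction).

M_X(t) = 9/(4*(3/2 - t)^2)
K_X(t) = log M_X(t) = -2*log(3/2 - t) - 2*log(2) + 2*log(3)
K′(t) = -4/(2*t - 3)
K′′(t) = 8/(4*t^2 - 12*t + 9)
K′′′(t) = -32/(8*t^3 - 36*t^2 + 54*t - 27)
K′′′′(t) = 192/(16*t^4 - 96*t^3 + 216*t^2 - 216*t + 81)

κ_4 = K′′′′(0) = 64/27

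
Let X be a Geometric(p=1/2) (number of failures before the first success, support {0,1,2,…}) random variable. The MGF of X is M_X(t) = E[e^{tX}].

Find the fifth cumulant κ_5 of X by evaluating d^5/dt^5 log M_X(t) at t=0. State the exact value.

M_X(t) = 1/(2*(1 - e^(t)/2))
K_X(t) = log M_X(t) = -log(1 - e^(t)/2) - log(2)
D^5[K](t) = (-2*e^(4*t) - 44*e^(3*t) - 88*e^(2*t) - 16*e^(t))/(e^(5*t) - 10*e^(4*t) + 40*e^(3*t) - 80*e^(2*t) + 80*e^(t) - 32)

κ_5 = D^5[K](0) = 150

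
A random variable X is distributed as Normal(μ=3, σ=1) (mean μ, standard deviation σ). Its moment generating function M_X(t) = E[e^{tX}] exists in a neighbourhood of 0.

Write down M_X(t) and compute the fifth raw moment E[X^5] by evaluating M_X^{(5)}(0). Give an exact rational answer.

M_X(t) = e^(t^2/2 + 3*t)
M′(t) = t*e^(3*t)*e^(t^2/2) + 3*e^(3*t)*e^(t^2/2)
M′′(t) = t^2*e^(3*t)*e^(t^2/2) + 6*t*e^(3*t)*e^(t^2/2) + 10*e^(3*t)*e^(t^2/2)
M′′′(t) = t^3*e^(3*t)*e^(t^2/2) + 9*t^2*e^(3*t)*e^(t^2/2) + 30*t*e^(3*t)*e^(t^2/2) + 36*e^(3*t)*e^(t^2/2)
M′′′′(t) = t^4*e^(3*t)*e^(t^2/2) + 12*t^3*e^(3*t)*e^(t^2/2) + 60*t^2*e^(3*t)*e^(t^2/2) + 144*t*e^(3*t)*e^(t^2/2) + 138*e^(3*t)*e^(t^2/2)
M′′′′′(t) = t^5*e^(3*t)*e^(t^2/2) + 15*t^4*e^(3*t)*e^(t^2/2) + 100*t^3*e^(3*t)*e^(t^2/2) + 360*t^2*e^(3*t)*e^(t^2/2) + 690*t*e^(3*t)*e^(t^2/2) + 558*e^(3*t)*e^(t^2/2)

E[X^5] = M′′′′′(0) = 558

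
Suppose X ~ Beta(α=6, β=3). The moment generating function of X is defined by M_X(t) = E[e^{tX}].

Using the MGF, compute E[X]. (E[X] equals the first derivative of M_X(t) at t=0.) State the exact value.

E[X] = D[M](0) = 2/3

M_X(t) = ₁F₁(6; 9; t)
D[M](t) = 2*₁F₁(7; 10; t)/3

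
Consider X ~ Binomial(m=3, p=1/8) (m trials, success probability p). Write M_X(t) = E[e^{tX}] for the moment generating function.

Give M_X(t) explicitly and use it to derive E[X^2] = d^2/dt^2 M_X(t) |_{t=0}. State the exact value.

E[X^2] = M^(2)(0) = 15/32

M_X(t) = (e^(t)/8 + 7/8)^3
M^(2)(t) = 9*e^(3*t)/512 + 21*e^(2*t)/128 + 147*e^(t)/512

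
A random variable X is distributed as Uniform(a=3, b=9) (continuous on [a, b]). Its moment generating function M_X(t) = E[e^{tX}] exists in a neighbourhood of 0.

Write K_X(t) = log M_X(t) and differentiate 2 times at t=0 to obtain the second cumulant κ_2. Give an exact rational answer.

M_X(t) = (e^(9*t) - e^(3*t))/(6*t)
K_X(t) = log M_X(t) = -log(t) + log(e^(9*t) - e^(3*t)) - log(6)
dK/dt = (9*t*e^(6*t) - 3*t - e^(6*t) + 1)/(t*e^(6*t) - t)
d^2K/dt^2 = (-36*t^2*e^(6*t) + e^(12*t) - 2*e^(6*t) + 1)/(t^2*e^(12*t) - 2*t^2*e^(6*t) + t^2)

κ_2 = d^2K/dt^2 |_{t=0} = 3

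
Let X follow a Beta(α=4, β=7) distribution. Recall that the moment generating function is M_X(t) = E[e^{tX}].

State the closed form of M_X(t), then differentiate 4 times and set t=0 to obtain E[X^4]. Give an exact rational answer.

E[X^4] = d^4M/dt^4 |_{t=0} = 5/143

M_X(t) = ₁F₁(4; 11; t)
dM/dt = 4*₁F₁(5; 12; t)/11
d^2M/dt^2 = 5*₁F₁(6; 13; t)/33
d^3M/dt^3 = 10*₁F₁(7; 14; t)/143
d^4M/dt^4 = 5*₁F₁(8; 15; t)/143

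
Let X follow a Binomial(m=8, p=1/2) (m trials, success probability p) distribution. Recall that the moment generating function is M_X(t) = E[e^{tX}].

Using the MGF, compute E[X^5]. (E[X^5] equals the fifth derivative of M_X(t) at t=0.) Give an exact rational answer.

E[X^5] = M′′′′′(0) = 2524

M_X(t) = (e^(t)/2 + 1/2)^8
M′(t) = e^(8*t)/32 + 7*e^(7*t)/32 + 21*e^(6*t)/32 + 35*e^(5*t)/32 + 35*e^(4*t)/32 + 21*e^(3*t)/32 + 7*e^(2*t)/32 + e^(t)/32
M′′(t) = e^(8*t)/4 + 49*e^(7*t)/32 + 63*e^(6*t)/16 + 175*e^(5*t)/32 + 35*e^(4*t)/8 + 63*e^(3*t)/32 + 7*e^(2*t)/16 + e^(t)/32
M′′′(t) = 2*e^(8*t) + 343*e^(7*t)/32 + 189*e^(6*t)/8 + 875*e^(5*t)/32 + 35*e^(4*t)/2 + 189*e^(3*t)/32 + 7*e^(2*t)/8 + e^(t)/32
M′′′′(t) = 16*e^(8*t) + 2401*e^(7*t)/32 + 567*e^(6*t)/4 + 4375*e^(5*t)/32 + 70*e^(4*t) + 567*e^(3*t)/32 + 7*e^(2*t)/4 + e^(t)/32
M′′′′′(t) = 128*e^(8*t) + 16807*e^(7*t)/32 + 1701*e^(6*t)/2 + 21875*e^(5*t)/32 + 280*e^(4*t) + 1701*e^(3*t)/32 + 7*e^(2*t)/2 + e^(t)/32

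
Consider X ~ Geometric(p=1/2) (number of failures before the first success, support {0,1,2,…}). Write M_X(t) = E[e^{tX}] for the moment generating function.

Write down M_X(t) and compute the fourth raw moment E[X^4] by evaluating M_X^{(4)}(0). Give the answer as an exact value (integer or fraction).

M_X(t) = 1/(2*(1 - e^(t)/2))
dM/dt = e^(t)/(e^(2*t) - 4*e^(t) + 4)
d^2M/dt^2 = (-e^(2*t) - 2*e^(t))/(e^(3*t) - 6*e^(2*t) + 12*e^(t) - 8)
d^3M/dt^3 = (e^(3*t) + 8*e^(2*t) + 4*e^(t))/(e^(4*t) - 8*e^(3*t) + 24*e^(2*t) - 32*e^(t) + 16)
d^4M/dt^4 = (-e^(4*t) - 22*e^(3*t) - 44*e^(2*t) - 8*e^(t))/(e^(5*t) - 10*e^(4*t) + 40*e^(3*t) - 80*e^(2*t) + 80*e^(t) - 32)

E[X^4] = d^4M/dt^4 |_{t=0} = 75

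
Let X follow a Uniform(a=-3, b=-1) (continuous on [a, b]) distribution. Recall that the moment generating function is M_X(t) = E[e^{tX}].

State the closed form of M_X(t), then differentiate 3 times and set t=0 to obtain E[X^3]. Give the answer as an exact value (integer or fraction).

E[X^3] = D^3[M](0) = -10

M_X(t) = (e^(-t) - e^(-3*t))/(2*t)
D^3[M](t) = (-t^3*e^(2*t) + 27*t^3 - 3*t^2*e^(2*t) + 27*t^2 - 6*t*e^(2*t) + 18*t - 6*e^(2*t) + 6)*e^(-3*t)/(2*t^4)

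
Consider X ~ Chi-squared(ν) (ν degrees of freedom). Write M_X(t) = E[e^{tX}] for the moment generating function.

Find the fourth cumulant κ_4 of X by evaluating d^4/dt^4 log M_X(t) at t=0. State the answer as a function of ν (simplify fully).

κ_4 = K^(4)(0) = 48*ν

M_X(t) = (1 - 2*t)^(-ν/2)
K_X(t) = log M_X(t) = -ν*log(1 - 2*t)/2
K^(4)(t) = 48*ν/(16*t^4 - 32*t^3 + 24*t^2 - 8*t + 1)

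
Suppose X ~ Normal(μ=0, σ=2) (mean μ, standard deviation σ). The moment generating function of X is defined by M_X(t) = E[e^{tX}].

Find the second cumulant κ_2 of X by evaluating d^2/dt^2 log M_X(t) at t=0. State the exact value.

M_X(t) = e^(2*t^2)
K_X(t) = log M_X(t) = 2*t^2
K^(2)(t) = 4

κ_2 = K^(2)(0) = 4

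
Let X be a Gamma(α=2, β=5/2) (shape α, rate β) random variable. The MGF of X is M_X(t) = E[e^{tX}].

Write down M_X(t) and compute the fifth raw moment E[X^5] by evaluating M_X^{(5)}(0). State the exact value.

M_X(t) = 25/(4*(5/2 - t)^2)
dM/dt = -100/(8*t^3 - 60*t^2 + 150*t - 125)
d^2M/dt^2 = 600/(16*t^4 - 160*t^3 + 600*t^2 - 1000*t + 625)
d^3M/dt^3 = -4800/(32*t^5 - 400*t^4 + 2000*t^3 - 5000*t^2 + 6250*t - 3125)
d^4M/dt^4 = 48000/(64*t^6 - 960*t^5 + 6000*t^4 - 20000*t^3 + 37500*t^2 - 37500*t + 15625)
d^5M/dt^5 = -576000/(128*t^7 - 2240*t^6 + 16800*t^5 - 70000*t^4 + 175000*t^3 - 262500*t^2 + 218750*t - 78125)

E[X^5] = d^5M/dt^5 |_{t=0} = 4608/625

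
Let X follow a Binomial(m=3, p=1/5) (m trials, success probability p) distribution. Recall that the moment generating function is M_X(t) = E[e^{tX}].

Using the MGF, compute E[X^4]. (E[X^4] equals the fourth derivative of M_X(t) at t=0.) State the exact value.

E[X^4] = D^4[M](0) = 321/125

M_X(t) = (e^(t)/5 + 4/5)^3
D^4[M](t) = 81*e^(3*t)/125 + 192*e^(2*t)/125 + 48*e^(t)/125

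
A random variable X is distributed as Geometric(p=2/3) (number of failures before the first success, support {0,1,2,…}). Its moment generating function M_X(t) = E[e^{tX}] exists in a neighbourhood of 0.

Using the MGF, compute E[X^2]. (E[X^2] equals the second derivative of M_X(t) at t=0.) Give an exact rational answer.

M_X(t) = 2/(3*(1 - e^(t)/3))
dM/dt = 2*e^(t)/(e^(2*t) - 6*e^(t) + 9)
d^2M/dt^2 = (-2*e^(2*t) - 6*e^(t))/(e^(3*t) - 9*e^(2*t) + 27*e^(t) - 27)

E[X^2] = d^2M/dt^2 |_{t=0} = 1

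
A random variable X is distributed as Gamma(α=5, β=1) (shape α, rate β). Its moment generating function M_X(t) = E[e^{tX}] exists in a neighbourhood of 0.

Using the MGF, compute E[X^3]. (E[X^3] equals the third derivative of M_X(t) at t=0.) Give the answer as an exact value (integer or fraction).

M_X(t) = (1 - t)^(-5)
M′(t) = 5/(t^6 - 6*t^5 + 15*t^4 - 20*t^3 + 15*t^2 - 6*t + 1)
M′′(t) = -30/(t^7 - 7*t^6 + 21*t^5 - 35*t^4 + 35*t^3 - 21*t^2 + 7*t - 1)
M′′′(t) = 210/(t^8 - 8*t^7 + 28*t^6 - 56*t^5 + 70*t^4 - 56*t^3 + 28*t^2 - 8*t + 1)

E[X^3] = M′′′(0) = 210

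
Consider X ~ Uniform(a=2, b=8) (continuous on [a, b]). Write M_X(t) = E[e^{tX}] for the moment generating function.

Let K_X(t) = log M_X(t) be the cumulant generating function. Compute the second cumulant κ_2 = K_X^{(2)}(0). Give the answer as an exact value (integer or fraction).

κ_2 = K^(2)(0) = 3

M_X(t) = (e^(8*t) - e^(2*t))/(6*t)
K_X(t) = log M_X(t) = -log(t) + log(e^(8*t) - e^(2*t)) - log(6)
K^(2)(t) = (-36*t^2*e^(6*t) + e^(12*t) - 2*e^(6*t) + 1)/(t^2*e^(12*t) - 2*t^2*e^(6*t) + t^2)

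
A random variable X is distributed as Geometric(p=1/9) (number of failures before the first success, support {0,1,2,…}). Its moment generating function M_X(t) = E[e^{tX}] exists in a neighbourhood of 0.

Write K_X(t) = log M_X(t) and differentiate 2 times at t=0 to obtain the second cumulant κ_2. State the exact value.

κ_2 = d^2K/dt^2 |_{t=0} = 72

M_X(t) = 1/(9*(1 - 8*e^(t)/9))
K_X(t) = log M_X(t) = -log(1 - 8*e^(t)/9) - 2*log(3)
dK/dt = -8*e^(t)/(8*e^(t) - 9)
d^2K/dt^2 = 72*e^(t)/(64*e^(2*t) - 144*e^(t) + 81)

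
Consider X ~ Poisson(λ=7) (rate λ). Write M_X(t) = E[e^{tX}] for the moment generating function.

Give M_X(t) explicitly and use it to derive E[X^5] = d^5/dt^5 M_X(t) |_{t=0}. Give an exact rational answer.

E[X^5] = M′′′′′(0) = 50134

M_X(t) = e^(7*e^(t) - 7)
M′(t) = 7*e^(-7)*e^(t)*e^(7*e^(t))
M′′(t) = (49*e^(2*t)*e^(7*e^(t)) + 7*e^(t)*e^(7*e^(t)))*e^(-7)
M′′′(t) = (343*e^(3*t)*e^(7*e^(t)) + 147*e^(2*t)*e^(7*e^(t)) + 7*e^(t)*e^(7*e^(t)))*e^(-7)
M′′′′(t) = (2401*e^(4*t)*e^(7*e^(t)) + 2058*e^(3*t)*e^(7*e^(t)) + 343*e^(2*t)*e^(7*e^(t)) + 7*e^(t)*e^(7*e^(t)))*e^(-7)
M′′′′′(t) = (16807*e^(5*t)*e^(7*e^(t)) + 24010*e^(4*t)*e^(7*e^(t)) + 8575*e^(3*t)*e^(7*e^(t)) + 735*e^(2*t)*e^(7*e^(t)) + 7*e^(t)*e^(7*e^(t)))*e^(-7)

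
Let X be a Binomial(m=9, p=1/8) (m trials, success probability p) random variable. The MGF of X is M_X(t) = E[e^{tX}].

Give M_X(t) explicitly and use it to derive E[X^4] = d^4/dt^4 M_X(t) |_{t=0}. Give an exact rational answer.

M_X(t) = (e^(t)/8 + 7/8)^9

E[X^4] = D^4[M](0) = 4005/256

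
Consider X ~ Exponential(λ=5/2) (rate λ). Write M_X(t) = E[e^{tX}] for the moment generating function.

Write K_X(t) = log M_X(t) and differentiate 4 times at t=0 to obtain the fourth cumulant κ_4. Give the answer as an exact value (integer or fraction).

κ_4 = K′′′′(0) = 96/625

M_X(t) = 5/(2*(5/2 - t))
K_X(t) = log M_X(t) = -log(5/2 - t) - log(2) + log(5)
K′(t) = -2/(2*t - 5)
K′′(t) = 4/(4*t^2 - 20*t + 25)
K′′′(t) = -16/(8*t^3 - 60*t^2 + 150*t - 125)
K′′′′(t) = 96/(16*t^4 - 160*t^3 + 600*t^2 - 1000*t + 625)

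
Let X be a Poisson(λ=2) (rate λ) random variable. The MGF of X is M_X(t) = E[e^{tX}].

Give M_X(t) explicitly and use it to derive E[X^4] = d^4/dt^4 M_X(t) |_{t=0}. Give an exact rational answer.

E[X^4] = d^4M/dt^4 |_{t=0} = 94

M_X(t) = e^(2*e^(t) - 2)
dM/dt = 2*e^(-2)*e^(t)*e^(2*e^(t))
d^2M/dt^2 = (4*e^(2*t)*e^(2*e^(t)) + 2*e^(t)*e^(2*e^(t)))*e^(-2)
d^3M/dt^3 = (8*e^(3*t)*e^(2*e^(t)) + 12*e^(2*t)*e^(2*e^(t)) + 2*e^(t)*e^(2*e^(t)))*e^(-2)
d^4M/dt^4 = (16*e^(4*t)*e^(2*e^(t)) + 48*e^(3*t)*e^(2*e^(t)) + 28*e^(2*t)*e^(2*e^(t)) + 2*e^(t)*e^(2*e^(t)))*e^(-2)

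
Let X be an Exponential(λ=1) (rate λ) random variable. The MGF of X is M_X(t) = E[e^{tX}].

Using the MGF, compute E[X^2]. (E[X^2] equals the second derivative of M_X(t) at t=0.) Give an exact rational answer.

M_X(t) = 1/(1 - t)
M′(t) = 1/(t^2 - 2*t + 1)
M′′(t) = -2/(t^3 - 3*t^2 + 3*t - 1)

E[X^2] = M′′(0) = 2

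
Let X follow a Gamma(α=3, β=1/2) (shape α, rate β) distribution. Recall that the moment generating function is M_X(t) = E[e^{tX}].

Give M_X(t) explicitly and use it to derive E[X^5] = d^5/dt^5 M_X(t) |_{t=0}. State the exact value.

E[X^5] = D^5[M](0) = 80640

M_X(t) = 1/(8*(1/2 - t)^3)
D^5[M](t) = 80640/(256*t^8 - 1024*t^7 + 1792*t^6 - 1792*t^5 + 1120*t^4 - 448*t^3 + 112*t^2 - 16*t + 1)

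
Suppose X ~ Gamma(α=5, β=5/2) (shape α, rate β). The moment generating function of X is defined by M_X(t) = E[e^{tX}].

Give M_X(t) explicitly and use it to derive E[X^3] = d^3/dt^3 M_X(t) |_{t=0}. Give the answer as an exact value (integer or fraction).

E[X^3] = M′′′(0) = 336/25

M_X(t) = 3125/(32*(5/2 - t)^5)
M′(t) = 31250/(64*t^6 - 960*t^5 + 6000*t^4 - 20000*t^3 + 37500*t^2 - 37500*t + 15625)
M′′(t) = -375000/(128*t^7 - 2240*t^6 + 16800*t^5 - 70000*t^4 + 175000*t^3 - 262500*t^2 + 218750*t - 78125)
M′′′(t) = 5250000/(256*t^8 - 5120*t^7 + 44800*t^6 - 224000*t^5 + 700000*t^4 - 1400000*t^3 + 1750000*t^2 - 1250000*t + 390625)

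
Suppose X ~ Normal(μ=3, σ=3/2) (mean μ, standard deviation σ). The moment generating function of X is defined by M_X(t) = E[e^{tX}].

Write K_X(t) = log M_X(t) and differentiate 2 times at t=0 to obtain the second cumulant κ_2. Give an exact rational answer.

M_X(t) = e^(9*t^2/8 + 3*t)
K_X(t) = log M_X(t) = 9*t^2/8 + 3*t
K^(2)(t) = 9/4

κ_2 = K^(2)(0) = 9/4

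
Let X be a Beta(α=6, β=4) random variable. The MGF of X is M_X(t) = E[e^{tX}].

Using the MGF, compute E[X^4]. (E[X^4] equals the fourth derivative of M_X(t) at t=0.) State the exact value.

M_X(t) = ₁F₁(6; 10; t)
M′(t) = 3*₁F₁(7; 11; t)/5
M′′(t) = 21*₁F₁(8; 12; t)/55
M′′′(t) = 14*₁F₁(9; 13; t)/55
M′′′′(t) = 126*₁F₁(10; 14; t)/715

E[X^4] = M′′′′(0) = 126/715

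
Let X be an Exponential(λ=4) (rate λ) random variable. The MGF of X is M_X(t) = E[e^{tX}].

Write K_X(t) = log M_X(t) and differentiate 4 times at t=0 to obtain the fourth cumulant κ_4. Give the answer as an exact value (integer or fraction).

κ_4 = K′′′′(0) = 3/128

M_X(t) = 4/(4 - t)
K_X(t) = log M_X(t) = -log(4 - t) + 2*log(2)
K′(t) = -1/(t - 4)
K′′(t) = 1/(t^2 - 8*t + 16)
K′′′(t) = -2/(t^3 - 12*t^2 + 48*t - 64)
K′′′′(t) = 6/(t^4 - 16*t^3 + 96*t^2 - 256*t + 256)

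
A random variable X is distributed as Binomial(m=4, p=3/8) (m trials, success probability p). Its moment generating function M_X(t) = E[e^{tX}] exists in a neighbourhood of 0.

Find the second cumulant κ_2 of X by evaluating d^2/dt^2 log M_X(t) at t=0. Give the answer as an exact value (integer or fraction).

M_X(t) = (3*e^(t)/8 + 5/8)^4
K_X(t) = log M_X(t) = 4*log(3*e^(t)/8 + 5/8)
K′(t) = 12*e^(t)/(3*e^(t) + 5)
K′′(t) = 60*e^(t)/(9*e^(2*t) + 30*e^(t) + 25)

κ_2 = K′′(0) = 15/16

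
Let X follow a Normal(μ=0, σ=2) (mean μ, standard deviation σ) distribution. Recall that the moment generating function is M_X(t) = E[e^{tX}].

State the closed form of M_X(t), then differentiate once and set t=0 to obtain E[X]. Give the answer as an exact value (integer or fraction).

M_X(t) = e^(2*t^2)
D[M](t) = 4*t*e^(2*t^2)

E[X] = D[M](0) = 0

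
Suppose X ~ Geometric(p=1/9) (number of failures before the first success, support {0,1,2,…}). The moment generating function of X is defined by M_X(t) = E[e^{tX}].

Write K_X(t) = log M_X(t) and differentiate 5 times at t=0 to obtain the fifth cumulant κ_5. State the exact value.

κ_5 = d^5K/dt^5 |_{t=0} = 1058760

M_X(t) = 1/(9*(1 - 8*e^(t)/9))
K_X(t) = log M_X(t) = -log(1 - 8*e^(t)/9) - 2*log(3)
dK/dt = -8*e^(t)/(8*e^(t) - 9)
d^2K/dt^2 = 72*e^(t)/(64*e^(2*t) - 144*e^(t) + 81)
d^3K/dt^3 = (-576*e^(2*t) - 648*e^(t))/(512*e^(3*t) - 1728*e^(2*t) + 1944*e^(t) - 729)
d^4K/dt^4 = (4608*e^(3*t) + 20736*e^(2*t) + 5832*e^(t))/(4096*e^(4*t) - 18432*e^(3*t) + 31104*e^(2*t) - 23328*e^(t) + 6561)
d^5K/dt^5 = (-36864*e^(4*t) - 456192*e^(3*t) - 513216*e^(2*t) - 52488*e^(t))/(32768*e^(5*t) - 184320*e^(4*t) + 414720*e^(3*t) - 466560*e^(2*t) + 262440*e^(t) - 59049)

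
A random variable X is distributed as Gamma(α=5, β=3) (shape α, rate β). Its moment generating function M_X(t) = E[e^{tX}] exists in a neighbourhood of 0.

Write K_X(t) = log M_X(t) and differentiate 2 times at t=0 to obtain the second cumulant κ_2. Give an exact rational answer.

M_X(t) = 243/(3 - t)^5
K_X(t) = log M_X(t) = -5*log(3 - t) + 5*log(3)
K^(2)(t) = 5/(t^2 - 6*t + 9)

κ_2 = K^(2)(0) = 5/9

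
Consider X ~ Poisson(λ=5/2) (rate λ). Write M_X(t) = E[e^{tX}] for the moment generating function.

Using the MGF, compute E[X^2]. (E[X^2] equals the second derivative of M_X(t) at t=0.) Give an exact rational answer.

M_X(t) = e^(5*e^(t)/2 - 5/2)
dM/dt = 5*e^(-5/2)*e^(t)*e^(5*e^(t)/2)/2
d^2M/dt^2 = (25*e^(2*t)*e^(5*e^(t)/2) + 10*e^(t)*e^(5*e^(t)/2))*e^(-5/2)/4

E[X^2] = d^2M/dt^2 |_{t=0} = 35/4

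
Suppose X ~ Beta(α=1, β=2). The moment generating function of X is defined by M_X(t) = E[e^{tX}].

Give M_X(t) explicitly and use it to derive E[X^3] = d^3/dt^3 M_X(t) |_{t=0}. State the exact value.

E[X^3] = D^3[M](0) = 1/10

M_X(t) = ₁F₁(1; 3; t)
D^3[M](t) = ₁F₁(4; 6; t)/10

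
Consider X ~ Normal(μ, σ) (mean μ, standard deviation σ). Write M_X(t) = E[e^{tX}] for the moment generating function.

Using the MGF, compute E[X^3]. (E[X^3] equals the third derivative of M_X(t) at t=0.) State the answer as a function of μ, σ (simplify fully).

M_X(t) = e^(μ*t + σ^2*t^2/2)
M′(t) = μ*e^(μ*t)*e^(σ^2*t^2/2) + σ^2*t*e^(μ*t)*e^(σ^2*t^2/2)
M′′(t) = μ^2*e^(μ*t)*e^(σ^2*t^2/2) + 2*μ*σ^2*t*e^(μ*t)*e^(σ^2*t^2/2) + σ^4*t^2*e^(μ*t)*e^(σ^2*t^2/2) + σ^2*e^(μ*t)*e^(σ^2*t^2/2)

E[X^3] = M′′′(0) = μ*(μ^2 + 3*σ^2)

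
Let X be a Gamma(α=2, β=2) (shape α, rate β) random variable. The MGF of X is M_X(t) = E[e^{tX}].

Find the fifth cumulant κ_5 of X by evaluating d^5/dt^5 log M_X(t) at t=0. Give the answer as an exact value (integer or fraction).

κ_5 = K^(5)(0) = 3/2

M_X(t) = 4/(2 - t)^2
K_X(t) = log M_X(t) = -2*log(2 - t) + 2*log(2)
K^(5)(t) = -48/(t^5 - 10*t^4 + 40*t^3 - 80*t^2 + 80*t - 32)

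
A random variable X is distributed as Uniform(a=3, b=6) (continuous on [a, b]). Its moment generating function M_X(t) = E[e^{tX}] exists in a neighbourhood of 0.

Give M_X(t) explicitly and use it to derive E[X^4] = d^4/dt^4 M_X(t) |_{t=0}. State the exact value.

M_X(t) = (e^(6*t) - e^(3*t))/(3*t)

E[X^4] = D^4[M](0) = 2511/5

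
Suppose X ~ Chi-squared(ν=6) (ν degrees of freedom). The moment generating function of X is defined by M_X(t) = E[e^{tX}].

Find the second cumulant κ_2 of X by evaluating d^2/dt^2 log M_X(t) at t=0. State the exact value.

M_X(t) = (1 - 2*t)^(-3)
K_X(t) = log M_X(t) = -3*log(1 - 2*t)
D^2[K](t) = 12/(4*t^2 - 4*t + 1)

κ_2 = D^2[K](0) = 12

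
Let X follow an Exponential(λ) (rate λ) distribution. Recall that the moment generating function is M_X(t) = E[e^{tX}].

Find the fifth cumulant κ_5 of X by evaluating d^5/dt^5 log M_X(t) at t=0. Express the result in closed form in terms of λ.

κ_5 = d^5K/dt^5 |_{t=0} = 24/λ^5

M_X(t) = λ/(λ - t)
K_X(t) = log M_X(t) = log(λ) - log(λ - t)
dK/dt = -1/(-λ + t)
d^2K/dt^2 = 1/(λ^2 - 2*λ*t + t^2)
d^3K/dt^3 = -2/(-λ^3 + 3*λ^2*t - 3*λ*t^2 + t^3)
d^4K/dt^4 = 6/(λ^4 - 4*λ^3*t + 6*λ^2*t^2 - 4*λ*t^3 + t^4)
d^5K/dt^5 = -24/(-λ^5 + 5*λ^4*t - 10*λ^3*t^2 + 10*λ^2*t^3 - 5*λ*t^4 + t^5)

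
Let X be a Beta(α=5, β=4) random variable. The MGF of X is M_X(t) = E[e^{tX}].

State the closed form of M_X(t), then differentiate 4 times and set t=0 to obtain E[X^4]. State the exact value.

E[X^4] = M^(4)(0) = 14/99

M_X(t) = ₁F₁(5; 9; t)
M^(4)(t) = 14*₁F₁(9; 13; t)/99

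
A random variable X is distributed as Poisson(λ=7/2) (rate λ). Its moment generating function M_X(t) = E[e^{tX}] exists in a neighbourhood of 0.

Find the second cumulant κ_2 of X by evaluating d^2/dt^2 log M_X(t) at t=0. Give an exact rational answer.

κ_2 = D^2[K](0) = 7/2

M_X(t) = e^(7*e^(t)/2 - 7/2)
K_X(t) = log M_X(t) = 7*e^(t)/2 - 7/2
D^2[K](t) = 7*e^(t)/2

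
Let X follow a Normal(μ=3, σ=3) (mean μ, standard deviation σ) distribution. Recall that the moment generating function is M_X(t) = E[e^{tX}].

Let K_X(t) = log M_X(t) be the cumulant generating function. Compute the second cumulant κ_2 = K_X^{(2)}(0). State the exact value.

κ_2 = K′′(0) = 9

M_X(t) = e^(9*t^2/2 + 3*t)
K_X(t) = log M_X(t) = 9*t^2/2 + 3*t
K′(t) = 9*t + 3
K′′(t) = 9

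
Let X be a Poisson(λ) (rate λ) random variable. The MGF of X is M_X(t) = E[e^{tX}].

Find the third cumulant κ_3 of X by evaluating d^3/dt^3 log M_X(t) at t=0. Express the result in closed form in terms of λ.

κ_3 = d^3K/dt^3 |_{t=0} = λ

M_X(t) = e^(λ*(e^(t) - 1))
K_X(t) = log M_X(t) = λ*(e^(t) - 1)
dK/dt = λ*e^(t)
d^2K/dt^2 = λ*e^(t)
d^3K/dt^3 = λ*e^(t)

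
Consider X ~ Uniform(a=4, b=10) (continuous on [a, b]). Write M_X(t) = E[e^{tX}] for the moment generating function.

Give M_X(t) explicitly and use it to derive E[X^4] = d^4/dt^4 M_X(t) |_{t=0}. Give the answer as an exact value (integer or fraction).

E[X^4] = D^4[M](0) = 16496/5

M_X(t) = (e^(10*t) - e^(4*t))/(6*t)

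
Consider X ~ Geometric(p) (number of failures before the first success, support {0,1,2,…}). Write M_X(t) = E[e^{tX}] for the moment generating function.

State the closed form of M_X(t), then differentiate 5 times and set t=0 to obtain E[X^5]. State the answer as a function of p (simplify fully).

E[X^5] = D^5[M](0) = -1 + 31/p - 180/p^2 + 390/p^3 - 360/p^4 + 120/p^5

M_X(t) = p/(-(1 - p)*e^(t) + 1)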